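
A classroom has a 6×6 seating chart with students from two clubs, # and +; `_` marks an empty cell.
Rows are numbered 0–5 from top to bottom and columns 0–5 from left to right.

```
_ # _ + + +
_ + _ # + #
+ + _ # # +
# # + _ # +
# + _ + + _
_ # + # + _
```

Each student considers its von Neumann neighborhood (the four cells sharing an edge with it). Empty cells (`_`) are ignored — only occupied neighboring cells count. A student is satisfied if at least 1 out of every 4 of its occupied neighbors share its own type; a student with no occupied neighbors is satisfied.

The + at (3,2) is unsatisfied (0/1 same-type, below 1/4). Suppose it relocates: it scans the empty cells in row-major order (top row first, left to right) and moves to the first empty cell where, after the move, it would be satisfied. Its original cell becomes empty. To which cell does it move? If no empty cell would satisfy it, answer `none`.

Vacating (3,2). Empty cells in order:
  (0,0): 0/1 same-type → still unsatisfied.
  (0,2): 1/2 same-type → satisfied — stop here.

(0,2)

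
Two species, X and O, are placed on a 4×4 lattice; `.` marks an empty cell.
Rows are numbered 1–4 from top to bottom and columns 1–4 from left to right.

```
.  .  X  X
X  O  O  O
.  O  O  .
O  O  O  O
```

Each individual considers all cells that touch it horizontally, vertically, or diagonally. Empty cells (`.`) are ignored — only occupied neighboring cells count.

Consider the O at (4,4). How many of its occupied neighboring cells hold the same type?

2

Occupied neighbors of (4,4): (3,3)=O, (4,3)=O.
Same type (O): 2 of 2.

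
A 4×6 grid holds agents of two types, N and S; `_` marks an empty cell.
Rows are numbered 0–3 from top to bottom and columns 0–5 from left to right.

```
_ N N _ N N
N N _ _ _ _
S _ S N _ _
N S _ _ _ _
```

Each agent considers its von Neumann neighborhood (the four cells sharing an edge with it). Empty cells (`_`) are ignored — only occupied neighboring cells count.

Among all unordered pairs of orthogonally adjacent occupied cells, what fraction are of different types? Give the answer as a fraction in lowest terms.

1/2

Scan each occupied cell's neighbors to the right and below so each pair is counted once.
From row 0: 0 unlike of 3 pairs (running 0/3).
From row 1: 1 unlike of 2 pairs (running 1/5).
From row 2: 2 unlike of 2 pairs (running 3/7).
From row 3: 1 unlike of 1 pairs (running 4/8).
Total adjacent occupied pairs: 8; unlike-type pairs: 4.
4/8 reduces to 1/2.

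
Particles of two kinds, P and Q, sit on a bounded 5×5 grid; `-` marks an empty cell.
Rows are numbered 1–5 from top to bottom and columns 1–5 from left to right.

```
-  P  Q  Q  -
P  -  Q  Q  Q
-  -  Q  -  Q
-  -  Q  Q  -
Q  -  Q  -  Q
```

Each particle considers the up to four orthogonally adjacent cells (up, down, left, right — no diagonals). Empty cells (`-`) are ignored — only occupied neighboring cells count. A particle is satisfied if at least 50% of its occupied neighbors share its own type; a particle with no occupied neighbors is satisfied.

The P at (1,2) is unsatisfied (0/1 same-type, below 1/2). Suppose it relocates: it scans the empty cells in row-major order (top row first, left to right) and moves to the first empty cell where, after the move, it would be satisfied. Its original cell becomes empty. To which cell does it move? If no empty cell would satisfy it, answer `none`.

(1,1)

Vacating (1,2). Empty cells in order:
  (1,1): 1/1 same-type → satisfied — stop here.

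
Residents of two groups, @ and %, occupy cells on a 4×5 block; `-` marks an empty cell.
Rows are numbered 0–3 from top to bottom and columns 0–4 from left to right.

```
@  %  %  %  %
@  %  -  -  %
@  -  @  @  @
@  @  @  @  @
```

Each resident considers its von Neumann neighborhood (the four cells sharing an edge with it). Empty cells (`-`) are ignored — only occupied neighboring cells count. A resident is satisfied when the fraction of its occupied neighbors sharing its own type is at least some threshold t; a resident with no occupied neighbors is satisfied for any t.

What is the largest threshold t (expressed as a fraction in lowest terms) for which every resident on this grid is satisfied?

(0,0)@ 1/2
(0,1)% 2/3
(0,2)% 2/2
(0,3)% 2/2
(0,4)% 2/2
(1,0)@ 2/3
(1,1)% 1/2
(1,4)% 1/2
(2,0)@ 2/2
(2,2)@ 2/2
(2,3)@ 3/3
(2,4)@ 2/3
(3,0)@ 2/2
(3,1)@ 2/2
(3,2)@ 3/3
(3,3)@ 3/3
(3,4)@ 2/2
The smallest same-type fraction is 1/2 at (0,0), which reduces to 1/2. Any threshold above that leaves this resident unsatisfied.

1/2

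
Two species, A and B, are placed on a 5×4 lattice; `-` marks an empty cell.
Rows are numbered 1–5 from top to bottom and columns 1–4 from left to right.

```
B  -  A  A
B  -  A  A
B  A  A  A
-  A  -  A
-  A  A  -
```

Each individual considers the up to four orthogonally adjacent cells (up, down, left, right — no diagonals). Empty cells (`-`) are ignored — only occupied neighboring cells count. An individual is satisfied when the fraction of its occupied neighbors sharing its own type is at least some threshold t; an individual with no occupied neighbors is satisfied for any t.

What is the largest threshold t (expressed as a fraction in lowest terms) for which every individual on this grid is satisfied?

1/2

Row 1: (1,1)B 1/1 · (1,3)A 2/2 · (1,4)A 2/2
Row 2: (2,1)B 2/2 · (2,3)A 3/3 · (2,4)A 3/3
Row 3: (3,1)B 1/2 · (3,2)A 2/3 · (3,3)A 3/3 · (3,4)A 3/3
Row 4: (4,2)A 2/2 · (4,4)A 1/1
Row 5: (5,2)A 2/2 · (5,3)A 1/1
The smallest same-type fraction is 1/2 at (3,1), which reduces to 1/2. Any threshold above that leaves this individual unsatisfied.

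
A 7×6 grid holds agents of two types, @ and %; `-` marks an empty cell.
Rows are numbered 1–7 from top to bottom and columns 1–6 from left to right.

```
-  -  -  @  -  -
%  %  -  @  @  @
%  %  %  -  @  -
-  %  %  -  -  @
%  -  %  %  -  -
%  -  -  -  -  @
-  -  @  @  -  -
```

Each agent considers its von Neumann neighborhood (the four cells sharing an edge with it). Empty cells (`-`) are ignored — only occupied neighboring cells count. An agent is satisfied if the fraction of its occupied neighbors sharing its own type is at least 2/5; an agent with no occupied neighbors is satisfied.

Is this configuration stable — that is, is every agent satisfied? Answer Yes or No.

Yes

(1,4)@ 1/1 ok
(2,1)% 2/2 ok
(2,2)% 2/2 ok
(2,4)@ 2/2 ok
(2,5)@ 3/3 ok
(2,6)@ 1/1 ok
(3,1)% 2/2 ok
(3,2)% 4/4 ok
(3,3)% 2/2 ok
(3,5)@ 1/1 ok
(4,2)% 2/2 ok
(4,3)% 3/3 ok
(4,6)@ 0/0 ok
(5,1)% 1/1 ok
(5,3)% 2/2 ok
(5,4)% 1/1 ok
(6,1)% 1/1 ok
(6,6)@ 0/0 ok
(7,3)@ 1/1 ok
(7,4)@ 1/1 ok
All meet the threshold, so the configuration is stable.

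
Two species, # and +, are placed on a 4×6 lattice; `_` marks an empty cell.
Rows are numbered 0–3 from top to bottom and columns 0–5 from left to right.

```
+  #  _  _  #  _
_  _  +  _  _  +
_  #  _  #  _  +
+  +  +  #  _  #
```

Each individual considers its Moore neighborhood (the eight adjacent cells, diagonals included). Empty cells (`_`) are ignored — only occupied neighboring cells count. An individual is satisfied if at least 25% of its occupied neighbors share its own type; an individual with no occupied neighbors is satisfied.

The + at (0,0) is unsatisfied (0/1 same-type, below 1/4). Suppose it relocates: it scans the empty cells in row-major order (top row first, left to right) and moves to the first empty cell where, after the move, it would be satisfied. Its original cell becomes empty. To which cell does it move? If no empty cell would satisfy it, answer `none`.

Vacating (0,0). Empty cells in order:
  (0,2): 1/2 same-type → satisfied — stop here.

(0,2)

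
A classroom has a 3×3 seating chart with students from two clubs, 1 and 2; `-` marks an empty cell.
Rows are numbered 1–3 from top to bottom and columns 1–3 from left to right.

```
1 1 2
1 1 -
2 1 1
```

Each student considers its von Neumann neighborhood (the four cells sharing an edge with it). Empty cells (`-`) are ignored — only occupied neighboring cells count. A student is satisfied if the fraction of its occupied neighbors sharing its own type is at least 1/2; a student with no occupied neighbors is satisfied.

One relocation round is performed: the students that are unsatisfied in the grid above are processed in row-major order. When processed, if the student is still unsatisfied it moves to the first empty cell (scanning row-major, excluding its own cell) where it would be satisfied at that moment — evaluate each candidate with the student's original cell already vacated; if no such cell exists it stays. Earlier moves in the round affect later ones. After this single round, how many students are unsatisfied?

2

Initially unsatisfied (in order): (1,3), (3,1).
  (1,3): no empty cell satisfies it; stays.
  (3,1): no empty cell satisfies it; stays.
Resulting grid:
1 1 2
1 1 -
2 1 1
Unsatisfied now: (1,3), (3,1).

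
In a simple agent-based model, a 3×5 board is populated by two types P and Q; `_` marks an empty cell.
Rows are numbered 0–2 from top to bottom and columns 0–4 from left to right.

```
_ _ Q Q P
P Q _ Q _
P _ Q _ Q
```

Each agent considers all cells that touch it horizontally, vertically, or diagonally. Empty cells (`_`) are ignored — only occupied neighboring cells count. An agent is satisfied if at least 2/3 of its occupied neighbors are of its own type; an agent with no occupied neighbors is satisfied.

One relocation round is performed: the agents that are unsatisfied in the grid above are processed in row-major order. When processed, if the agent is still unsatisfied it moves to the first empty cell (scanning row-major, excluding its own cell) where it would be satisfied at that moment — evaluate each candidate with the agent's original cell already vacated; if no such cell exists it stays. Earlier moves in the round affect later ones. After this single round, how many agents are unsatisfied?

1

Initially unsatisfied (in order): (0,4), (1,0), (1,1), (2,0).
  (0,4): no empty cell satisfies it; stays.
  (1,0): no empty cell satisfies it; stays.
  (1,1) → (1,2).
  (2,0): now satisfied by earlier moves; stays.
Resulting grid:
_ _ Q Q P
P _ Q Q _
P _ Q _ Q
Unsatisfied now: (0,4).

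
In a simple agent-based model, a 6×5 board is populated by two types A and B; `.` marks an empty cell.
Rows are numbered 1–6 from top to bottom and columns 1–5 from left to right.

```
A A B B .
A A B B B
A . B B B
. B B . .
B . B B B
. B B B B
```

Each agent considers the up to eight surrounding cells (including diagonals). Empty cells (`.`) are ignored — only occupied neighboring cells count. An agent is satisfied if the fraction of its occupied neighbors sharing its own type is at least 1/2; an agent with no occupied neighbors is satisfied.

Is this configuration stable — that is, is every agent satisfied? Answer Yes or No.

Row 1: (1,1)A 3/3 satisfied · (1,2)A 3/5 satisfied · (1,3)B 3/5 satisfied · (1,4)B 4/4 satisfied
Row 2: (2,1)A 4/4 satisfied · (2,2)A 4/7 satisfied · (2,3)B 5/7 satisfied · (2,4)B 7/7 satisfied · (2,5)B 4/4 satisfied
Row 3: (3,1)A 2/3 satisfied · (3,3)B 5/6 satisfied · (3,4)B 6/6 satisfied · (3,5)B 3/3 satisfied
Row 4: (4,2)B 4/5 satisfied · (4,3)B 5/5 satisfied
Row 5: (5,1)B 2/2 satisfied · (5,3)B 6/6 satisfied · (5,4)B 6/6 satisfied · (5,5)B 3/3 satisfied
Row 6: (6,2)B 3/3 satisfied · (6,3)B 4/4 satisfied · (6,4)B 5/5 satisfied · (6,5)B 3/3 satisfied
All meet the threshold, so the configuration is stable.

Yes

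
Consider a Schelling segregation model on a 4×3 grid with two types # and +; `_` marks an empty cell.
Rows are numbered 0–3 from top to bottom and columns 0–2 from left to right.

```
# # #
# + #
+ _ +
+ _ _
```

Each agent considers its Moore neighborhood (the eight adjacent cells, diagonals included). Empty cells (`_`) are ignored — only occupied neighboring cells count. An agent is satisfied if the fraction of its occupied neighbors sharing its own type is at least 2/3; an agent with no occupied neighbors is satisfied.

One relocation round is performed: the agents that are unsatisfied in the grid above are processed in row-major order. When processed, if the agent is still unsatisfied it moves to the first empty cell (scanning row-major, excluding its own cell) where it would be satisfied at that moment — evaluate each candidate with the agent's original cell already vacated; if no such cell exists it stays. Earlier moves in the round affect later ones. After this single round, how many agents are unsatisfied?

0

Initially unsatisfied (in order): (1,0), (1,1), (1,2), (2,2).
  (1,0): no empty cell satisfies it; stays.
  (1,1) → (3,1).
  (1,2): now satisfied by earlier moves; stays.
  (2,2) → (3,2).
Resulting grid:
# # #
# _ #
+ _ _
+ + +
All satisfied now.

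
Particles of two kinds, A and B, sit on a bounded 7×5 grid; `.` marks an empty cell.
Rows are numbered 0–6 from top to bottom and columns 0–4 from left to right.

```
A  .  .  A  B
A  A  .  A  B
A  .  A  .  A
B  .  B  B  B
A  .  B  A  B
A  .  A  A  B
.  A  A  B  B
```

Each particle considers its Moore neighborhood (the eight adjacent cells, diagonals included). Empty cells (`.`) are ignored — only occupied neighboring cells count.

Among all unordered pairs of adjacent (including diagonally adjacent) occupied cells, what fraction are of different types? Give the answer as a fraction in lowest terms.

25/54

Scan each occupied cell's neighbors to the right and below (and the two forward diagonals) so each pair is counted once.
From row 0: 3 unlike of 7 pairs (running 3/7).
From row 1: 2 unlike of 8 pairs (running 5/15).
From row 2: 5 unlike of 5 pairs (running 10/20).
From row 3: 4 unlike of 10 pairs (running 14/30).
From row 4: 6 unlike of 10 pairs (running 20/40).
From row 5: 4 unlike of 11 pairs (running 24/51).
From row 6: 1 unlike of 3 pairs (running 25/54).
Total adjacent occupied pairs: 54; unlike-type pairs: 25.
25/54 is already in lowest terms.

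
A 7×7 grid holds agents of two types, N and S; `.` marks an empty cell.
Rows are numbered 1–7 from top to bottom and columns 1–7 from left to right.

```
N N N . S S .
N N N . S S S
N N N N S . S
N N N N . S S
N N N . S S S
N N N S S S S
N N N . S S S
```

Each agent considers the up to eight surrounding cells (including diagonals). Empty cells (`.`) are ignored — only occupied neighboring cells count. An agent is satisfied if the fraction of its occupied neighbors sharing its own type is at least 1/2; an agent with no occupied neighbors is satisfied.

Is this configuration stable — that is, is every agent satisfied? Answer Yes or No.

(1,1)N 3/3 ok
(1,2)N 5/5 ok
(1,3)N 3/3 ok
(1,5)S 3/3 ok
(1,6)S 4/4 ok
(2,1)N 5/5 ok
(2,2)N 8/8 ok
(2,3)N 6/6 ok
(2,5)S 4/5 ok
(2,6)S 6/6 ok
(2,7)S 3/3 ok
(3,1)N 5/5 ok
(3,2)N 8/8 ok
(3,3)N 7/7 ok
(3,4)N 4/6 ok
(3,5)S 3/5 ok
(3,7)S 4/4 ok
(4,1)N 5/5 ok
(4,2)N 8/8 ok
(4,3)N 7/7 ok
(4,4)N 4/6 ok
(4,6)S 6/6 ok
(4,7)S 4/4 ok
(5,1)N 5/5 ok
(5,2)N 8/8 ok
(5,3)N 6/7 ok
(5,5)S 5/6 ok
(5,6)S 7/7 ok
(5,7)S 5/5 ok
(6,1)N 5/5 ok
(6,2)N 8/8 ok
(6,3)N 5/6 ok
(6,4)S 3/6 ok
(6,5)S 6/6 ok
(6,6)S 8/8 ok
(6,7)S 5/5 ok
(7,1)N 3/3 ok
(7,2)N 5/5 ok
(7,3)N 3/4 ok
(7,5)S 4/4 ok
(7,6)S 5/5 ok
(7,7)S 3/3 ok
All meet the threshold, so the configuration is stable.

Yes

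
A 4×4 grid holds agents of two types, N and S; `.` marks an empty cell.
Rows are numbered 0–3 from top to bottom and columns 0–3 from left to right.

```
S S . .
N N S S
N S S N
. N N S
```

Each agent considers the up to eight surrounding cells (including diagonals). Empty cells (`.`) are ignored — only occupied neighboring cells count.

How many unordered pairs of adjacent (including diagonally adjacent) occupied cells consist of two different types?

18

Scan each occupied cell's neighbors to the right and below (and the two forward diagonals) so each pair is counted once.
Row 0: S(0,0)–S(0,1)= S(0,0)–N(1,0)≠ S(0,0)–N(1,1)≠ S(0,1)–N(1,1)≠ S(0,1)–S(1,2)= S(0,1)–N(1,0)≠  → 4/6 unlike.
Row 1: N(1,0)–N(1,1)= N(1,0)–N(2,0)= N(1,0)–S(2,1)≠ N(1,1)–S(1,2)≠ N(1,1)–S(2,1)≠ N(1,1)–S(2,2)≠ N(1,1)–N(2,0)= S(1,2)–S(1,3)= S(1,2)–S(2,2)= S(1,2)–N(2,3)≠ S(1,2)–S(2,1)= S(1,3)–N(2,3)≠ S(1,3)–S(2,2)=  → 6/13 unlike.
Row 2: N(2,0)–S(2,1)≠ N(2,0)–N(3,1)= S(2,1)–S(2,2)= S(2,1)–N(3,1)≠ S(2,1)–N(3,2)≠ S(2,2)–N(2,3)≠ S(2,2)–N(3,2)≠ S(2,2)–S(3,3)= S(2,2)–N(3,1)≠ N(2,3)–S(3,3)≠ N(2,3)–N(3,2)=  → 7/11 unlike.
Row 3: N(3,1)–N(3,2)= N(3,2)–S(3,3)≠  → 1/2 unlike.
Total adjacent occupied pairs: 32; unlike-type pairs: 18.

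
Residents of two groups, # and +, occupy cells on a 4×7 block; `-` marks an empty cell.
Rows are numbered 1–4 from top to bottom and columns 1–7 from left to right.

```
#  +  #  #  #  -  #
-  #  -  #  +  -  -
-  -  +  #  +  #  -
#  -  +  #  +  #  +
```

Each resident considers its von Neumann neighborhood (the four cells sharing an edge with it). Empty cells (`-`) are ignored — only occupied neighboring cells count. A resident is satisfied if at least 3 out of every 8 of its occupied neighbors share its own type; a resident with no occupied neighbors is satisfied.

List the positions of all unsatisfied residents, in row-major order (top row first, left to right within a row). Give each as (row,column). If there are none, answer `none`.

Row 1: (1,1)# 0/1 unhappy · (1,2)+ 0/3 unhappy · (1,3)# 1/2 ok · (1,4)# 3/3 ok · (1,5)# 1/2 ok · (1,7)# 0/0 ok
Row 2: (2,2)# 0/1 unhappy · (2,4)# 2/3 ok · (2,5)+ 1/3 unhappy
Row 3: (3,3)+ 1/2 ok · (3,4)# 2/4 ok · (3,5)+ 2/4 ok · (3,6)# 1/2 ok
Row 4: (4,1)# 0/0 ok · (4,3)+ 1/2 ok · (4,4)# 1/3 unhappy · (4,5)+ 1/3 unhappy · (4,6)# 1/3 unhappy · (4,7)+ 0/1 unhappy

(1,1), (1,2), (2,2), (2,5), (4,4), (4,5), (4,6), (4,7)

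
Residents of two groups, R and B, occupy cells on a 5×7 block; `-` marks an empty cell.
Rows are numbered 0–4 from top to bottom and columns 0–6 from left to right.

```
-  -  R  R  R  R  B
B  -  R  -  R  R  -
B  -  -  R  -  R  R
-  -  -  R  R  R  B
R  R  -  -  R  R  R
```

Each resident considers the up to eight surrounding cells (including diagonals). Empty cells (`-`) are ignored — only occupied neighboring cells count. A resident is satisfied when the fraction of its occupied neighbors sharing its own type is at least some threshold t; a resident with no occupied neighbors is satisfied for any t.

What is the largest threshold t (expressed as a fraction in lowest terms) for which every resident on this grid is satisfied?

0/1

Row 0: (0,2)R 2/2 · (0,3)R 4/4 · (0,4)R 4/4 · (0,5)R 3/4 · (0,6)B 0/2
Row 1: (1,0)B 1/1 · (1,2)R 3/3 · (1,4)R 6/6 · (1,5)R 5/6
Row 2: (2,0)B 1/1 · (2,3)R 4/4 · (2,5)R 5/6 · (2,6)R 3/4
Row 3: (3,3)R 3/3 · (3,4)R 6/6 · (3,5)R 6/7 · (3,6)B 0/5
Row 4: (4,0)R 1/1 · (4,1)R 1/1 · (4,4)R 4/4 · (4,5)R 4/5 · (4,6)R 2/3
The smallest same-type fraction is 0/2 at (0,6), which reduces to 0/1. Any threshold above that leaves this resident unsatisfied.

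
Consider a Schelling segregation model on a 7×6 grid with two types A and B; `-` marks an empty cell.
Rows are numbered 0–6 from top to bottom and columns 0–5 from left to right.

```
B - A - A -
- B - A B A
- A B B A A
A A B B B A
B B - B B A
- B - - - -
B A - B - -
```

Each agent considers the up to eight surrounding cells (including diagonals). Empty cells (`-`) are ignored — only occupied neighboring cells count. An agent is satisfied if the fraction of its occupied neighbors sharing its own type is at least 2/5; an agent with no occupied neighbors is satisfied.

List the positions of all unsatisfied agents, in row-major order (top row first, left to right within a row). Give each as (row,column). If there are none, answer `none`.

(1,4), (3,1), (4,5), (6,1)

(0,0)B 1/1 ok
(0,2)A 1/2 ok
(0,4)A 2/3 ok
(1,1)B 2/4 ok
(1,3)A 3/6 ok
(1,4)B 1/6 unhappy
(1,5)A 3/4 ok
(2,1)A 2/5 ok
(2,2)B 4/7 ok
(2,3)B 5/7 ok
(2,4)A 4/8 ok
(2,5)A 3/5 ok
(3,0)A 2/4 ok
(3,1)A 2/6 unhappy
(3,2)B 5/7 ok
(3,3)B 6/7 ok
(3,4)B 4/8 ok
(3,5)A 3/5 ok
(4,0)B 2/4 ok
(4,1)B 3/5 ok
(4,3)B 4/4 ok
(4,4)B 3/5 ok
(4,5)A 1/3 unhappy
(5,1)B 3/4 ok
(6,0)B 1/2 ok
(6,1)A 0/2 unhappy
(6,3)B 0/0 ok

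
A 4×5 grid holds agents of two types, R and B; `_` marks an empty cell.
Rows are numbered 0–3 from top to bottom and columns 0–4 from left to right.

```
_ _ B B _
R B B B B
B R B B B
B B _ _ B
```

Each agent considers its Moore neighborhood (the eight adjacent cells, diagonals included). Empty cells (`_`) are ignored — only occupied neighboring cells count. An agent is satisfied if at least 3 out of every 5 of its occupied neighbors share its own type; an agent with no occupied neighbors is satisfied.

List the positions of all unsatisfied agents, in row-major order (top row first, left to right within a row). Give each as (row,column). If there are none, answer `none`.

(1,0), (2,1)

(0,2)B 4/4 satisfied
(0,3)B 4/4 satisfied
(1,0)R 1/3 not
(1,1)B 4/6 satisfied
(1,2)B 6/7 satisfied
(1,3)B 7/7 satisfied
(1,4)B 4/4 satisfied
(2,0)B 3/5 satisfied
(2,1)R 1/7 not
(2,2)B 5/6 satisfied
(2,3)B 6/6 satisfied
(2,4)B 4/4 satisfied
(3,0)B 2/3 satisfied
(3,1)B 3/4 satisfied
(3,4)B 2/2 satisfied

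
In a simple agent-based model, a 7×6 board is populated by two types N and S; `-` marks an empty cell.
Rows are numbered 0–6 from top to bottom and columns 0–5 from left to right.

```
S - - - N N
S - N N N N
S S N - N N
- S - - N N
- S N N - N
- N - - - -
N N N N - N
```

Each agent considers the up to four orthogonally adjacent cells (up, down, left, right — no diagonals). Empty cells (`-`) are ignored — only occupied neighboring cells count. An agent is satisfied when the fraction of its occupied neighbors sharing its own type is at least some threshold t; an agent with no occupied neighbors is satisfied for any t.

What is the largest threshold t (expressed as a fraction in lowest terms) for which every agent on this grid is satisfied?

(0,0)S 1/1
(0,4)N 2/2
(0,5)N 2/2
(1,0)S 2/2
(1,2)N 2/2
(1,3)N 2/2
(1,4)N 4/4
(1,5)N 3/3
(2,0)S 2/2
(2,1)S 2/3
(2,2)N 1/2
(2,4)N 3/3
(2,5)N 3/3
(3,1)S 2/2
(3,4)N 2/2
(3,5)N 3/3
(4,1)S 1/3
(4,2)N 1/2
(4,3)N 1/1
(4,5)N 1/1
(5,1)N 1/2
(6,0)N 1/1
(6,1)N 3/3
(6,2)N 2/2
(6,3)N 1/1
(6,5)N — no occupied neighbors
The smallest same-type fraction is 1/3 at (4,1), which reduces to 1/3. Any threshold above that leaves this agent unsatisfied.

1/3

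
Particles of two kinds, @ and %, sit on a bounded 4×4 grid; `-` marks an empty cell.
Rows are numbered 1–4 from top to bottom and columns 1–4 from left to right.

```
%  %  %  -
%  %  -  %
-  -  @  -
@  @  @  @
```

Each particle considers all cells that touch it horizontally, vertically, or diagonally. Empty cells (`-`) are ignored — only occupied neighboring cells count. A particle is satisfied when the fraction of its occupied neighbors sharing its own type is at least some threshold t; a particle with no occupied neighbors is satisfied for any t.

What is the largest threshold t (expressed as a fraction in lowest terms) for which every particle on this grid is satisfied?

1/2

(1,1)% 3/3
(1,2)% 4/4
(1,3)% 3/3
(2,1)% 3/3
(2,2)% 4/5
(2,4)% 1/2
(3,3)@ 3/5
(4,1)@ 1/1
(4,2)@ 3/3
(4,3)@ 3/3
(4,4)@ 2/2
The smallest same-type fraction is 1/2 at (2,4), which reduces to 1/2. Any threshold above that leaves this particle unsatisfied.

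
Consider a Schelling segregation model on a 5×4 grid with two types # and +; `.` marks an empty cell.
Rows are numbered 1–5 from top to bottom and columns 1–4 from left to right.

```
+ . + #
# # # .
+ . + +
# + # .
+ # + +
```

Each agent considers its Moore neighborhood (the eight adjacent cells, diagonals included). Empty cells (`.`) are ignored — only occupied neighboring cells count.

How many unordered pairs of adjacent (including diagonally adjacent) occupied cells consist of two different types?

21

Scan each occupied cell's neighbors to the right and below (and the two forward diagonals) so each pair is counted once.
Row 1: +(1,1)–#(2,1)≠ +(1,1)–#(2,2)≠ +(1,3)–#(1,4)≠ +(1,3)–#(2,3)≠ +(1,3)–#(2,2)≠ #(1,4)–#(2,3)=  → 5/6 unlike.
Row 2: #(2,1)–#(2,2)= #(2,1)–+(3,1)≠ #(2,2)–#(2,3)= #(2,2)–+(3,3)≠ #(2,2)–+(3,1)≠ #(2,3)–+(3,3)≠ #(2,3)–+(3,4)≠  → 5/7 unlike.
Row 3: +(3,1)–#(4,1)≠ +(3,1)–+(4,2)= +(3,3)–+(3,4)= +(3,3)–#(4,3)≠ +(3,3)–+(4,2)= +(3,4)–#(4,3)≠  → 3/6 unlike.
Row 4: #(4,1)–+(4,2)≠ #(4,1)–+(5,1)≠ #(4,1)–#(5,2)= +(4,2)–#(4,3)≠ +(4,2)–#(5,2)≠ +(4,2)–+(5,3)= +(4,2)–+(5,1)= #(4,3)–+(5,3)≠ #(4,3)–+(5,4)≠ #(4,3)–#(5,2)=  → 6/10 unlike.
Row 5: +(5,1)–#(5,2)≠ #(5,2)–+(5,3)≠ +(5,3)–+(5,4)=  → 2/3 unlike.
Total adjacent occupied pairs: 32; unlike-type pairs: 21.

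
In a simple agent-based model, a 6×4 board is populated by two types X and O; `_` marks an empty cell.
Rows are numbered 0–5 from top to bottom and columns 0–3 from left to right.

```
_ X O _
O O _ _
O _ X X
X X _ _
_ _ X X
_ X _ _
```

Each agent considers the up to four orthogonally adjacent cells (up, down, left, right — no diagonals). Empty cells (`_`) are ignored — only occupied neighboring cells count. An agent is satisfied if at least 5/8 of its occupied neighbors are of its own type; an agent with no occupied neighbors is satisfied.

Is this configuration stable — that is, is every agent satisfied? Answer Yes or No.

No

Row 0: (0,1)X 0/2 not · (0,2)O 0/1 not
Row 1: (1,0)O 2/2 satisfied · (1,1)O 1/2 not
Row 2: (2,0)O 1/2 not · (2,2)X 1/1 satisfied · (2,3)X 1/1 satisfied
Row 3: (3,0)X 1/2 not · (3,1)X 1/1 satisfied
Row 4: (4,2)X 1/1 satisfied · (4,3)X 1/1 satisfied
Row 5: (5,1)X 0/0 satisfied
For instance (0,1) has only 0/2 same-type neighbors, below 5/8.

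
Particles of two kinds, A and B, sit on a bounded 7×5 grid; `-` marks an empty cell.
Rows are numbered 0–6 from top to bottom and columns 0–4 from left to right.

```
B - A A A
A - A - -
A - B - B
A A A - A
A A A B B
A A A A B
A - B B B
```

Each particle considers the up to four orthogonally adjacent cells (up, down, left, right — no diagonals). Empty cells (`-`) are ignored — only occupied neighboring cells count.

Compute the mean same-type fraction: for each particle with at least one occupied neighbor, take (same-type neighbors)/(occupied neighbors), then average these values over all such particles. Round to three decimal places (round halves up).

(0,0)B 0/1
(0,2)A 2/2
(0,3)A 2/2
(0,4)A 1/1
(1,0)A 1/2
(1,2)A 1/2
(2,0)A 2/2
(2,2)B 0/2
(2,4)B 0/1
(3,0)A 3/3
(3,1)A 3/3
(3,2)A 2/3
(3,4)A 0/2
(4,0)A 3/3
(4,1)A 4/4
(4,2)A 3/4
(4,3)B 1/3
(4,4)B 2/3
(5,0)A 3/3
(5,1)A 3/3
(5,2)A 3/4
(5,3)A 1/4
(5,4)B 2/3
(6,0)A 1/1
(6,2)B 1/2
(6,3)B 2/3
(6,4)B 2/2
Sum over 27 particles: 0/1 + 2/2 + 2/2 + 1/1 + 1/2 + 1/2 + 2/2 + 0/2 + 0/1 + 3/3 + 3/3 + 2/3 + 0/2 + 3/3 + 4/4 + 3/4 + 1/3 + 2/3 + 3/3 + 3/3 + 3/4 + 1/4 + 2/3 + 1/1 + 1/2 + 2/3 + 2/2 = 73/4; mean = 73/4 ÷ 27 = 73/108 = 0.675925… → 0.676.

0.676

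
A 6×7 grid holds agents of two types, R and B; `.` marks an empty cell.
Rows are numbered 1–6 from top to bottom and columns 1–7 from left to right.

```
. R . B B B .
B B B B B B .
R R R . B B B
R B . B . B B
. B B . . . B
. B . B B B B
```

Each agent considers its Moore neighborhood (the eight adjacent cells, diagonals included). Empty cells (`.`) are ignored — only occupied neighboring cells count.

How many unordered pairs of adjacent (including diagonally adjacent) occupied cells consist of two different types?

Scan each occupied cell's neighbors to the right and below (and the two forward diagonals) so each pair is counted once.
From row 1: 3 unlike of 13 pairs (running 3/13).
From row 2: 8 unlike of 19 pairs (running 11/32).
From row 3: 4 unlike of 16 pairs (running 15/48).
From row 4: 2 unlike of 8 pairs (running 17/56).
From row 5: 0 unlike of 6 pairs (running 17/62).
From row 6: 0 unlike of 3 pairs (running 17/65).
Total adjacent occupied pairs: 65; unlike-type pairs: 17.

17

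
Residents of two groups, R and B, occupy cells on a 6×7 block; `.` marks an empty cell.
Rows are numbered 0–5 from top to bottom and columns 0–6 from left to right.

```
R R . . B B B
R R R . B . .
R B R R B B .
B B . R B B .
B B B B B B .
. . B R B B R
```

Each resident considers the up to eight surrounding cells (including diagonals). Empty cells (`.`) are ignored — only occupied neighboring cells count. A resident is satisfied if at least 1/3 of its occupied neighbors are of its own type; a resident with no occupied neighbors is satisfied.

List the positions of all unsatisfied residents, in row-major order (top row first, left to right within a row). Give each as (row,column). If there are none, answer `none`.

(2,1), (3,3), (5,3), (5,6)

Row 0: (0,0)R 3/3 ok · (0,1)R 4/4 ok · (0,4)B 2/2 ok · (0,5)B 3/3 ok · (0,6)B 1/1 ok
Row 1: (1,0)R 4/5 ok · (1,1)R 6/7 ok · (1,2)R 4/5 ok · (1,4)B 4/5 ok
Row 2: (2,0)R 2/5 ok · (2,1)B 2/7 unhappy · (2,2)R 4/6 ok · (2,3)R 3/6 ok · (2,4)B 4/6 ok · (2,5)B 4/4 ok
Row 3: (3,0)B 4/5 ok · (3,1)B 5/7 ok · (3,3)R 2/7 unhappy · (3,4)B 6/8 ok · (3,5)B 5/5 ok
Row 4: (4,0)B 3/3 ok · (4,1)B 5/5 ok · (4,2)B 4/6 ok · (4,3)B 5/7 ok · (4,4)B 6/8 ok · (4,5)B 5/6 ok
Row 5: (5,2)B 3/4 ok · (5,3)R 0/5 unhappy · (5,4)B 4/5 ok · (5,5)B 3/4 ok · (5,6)R 0/2 unhappy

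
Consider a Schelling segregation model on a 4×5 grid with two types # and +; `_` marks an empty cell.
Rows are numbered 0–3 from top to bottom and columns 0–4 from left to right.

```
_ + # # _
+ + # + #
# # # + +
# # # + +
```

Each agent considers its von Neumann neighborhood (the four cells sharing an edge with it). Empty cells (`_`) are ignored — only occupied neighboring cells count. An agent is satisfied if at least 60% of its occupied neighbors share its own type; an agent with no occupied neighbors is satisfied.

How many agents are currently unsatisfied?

7

Row 0: (0,1)+ 1/2 not · (0,2)# 2/3 satisfied · (0,3)# 1/2 not
Row 1: (1,0)+ 1/2 not · (1,1)+ 2/4 not · (1,2)# 2/4 not · (1,3)+ 1/4 not · (1,4)# 0/2 not
Row 2: (2,0)# 2/3 satisfied · (2,1)# 3/4 satisfied · (2,2)# 3/4 satisfied · (2,3)+ 3/4 satisfied · (2,4)+ 2/3 satisfied
Row 3: (3,0)# 2/2 satisfied · (3,1)# 3/3 satisfied · (3,2)# 2/3 satisfied · (3,3)+ 2/3 satisfied · (3,4)+ 2/2 satisfied
Unsatisfied: (0,1), (0,3), (1,0), (1,1), (1,2), (1,3), (1,4) — 7 in total.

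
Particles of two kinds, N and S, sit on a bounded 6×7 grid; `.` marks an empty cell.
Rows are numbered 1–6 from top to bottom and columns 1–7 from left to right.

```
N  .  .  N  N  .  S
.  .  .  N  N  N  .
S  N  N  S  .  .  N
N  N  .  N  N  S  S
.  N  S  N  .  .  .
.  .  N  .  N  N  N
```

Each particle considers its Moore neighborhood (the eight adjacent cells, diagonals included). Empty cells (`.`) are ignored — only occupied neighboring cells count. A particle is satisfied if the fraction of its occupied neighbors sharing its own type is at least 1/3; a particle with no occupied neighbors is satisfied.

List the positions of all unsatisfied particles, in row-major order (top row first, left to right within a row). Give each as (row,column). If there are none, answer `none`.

(1,1)N 0/0 ok
(1,4)N 3/3 ok
(1,5)N 4/4 ok
(1,7)S 0/1 unhappy
(2,4)N 4/5 ok
(2,5)N 4/5 ok
(2,6)N 3/4 ok
(3,1)S 0/3 unhappy
(3,2)N 3/4 ok
(3,3)N 4/5 ok
(3,4)S 0/5 unhappy
(3,7)N 1/3 ok
(4,1)N 3/4 ok
(4,2)N 4/6 ok
(4,4)N 3/5 ok
(4,5)N 2/4 ok
(4,6)S 1/3 ok
(4,7)S 1/2 ok
(5,2)N 3/4 ok
(5,3)S 0/5 unhappy
(5,4)N 4/5 ok
(6,3)N 2/3 ok
(6,5)N 2/2 ok
(6,6)N 2/2 ok
(6,7)N 1/1 ok

(1,7), (3,1), (3,4), (5,3)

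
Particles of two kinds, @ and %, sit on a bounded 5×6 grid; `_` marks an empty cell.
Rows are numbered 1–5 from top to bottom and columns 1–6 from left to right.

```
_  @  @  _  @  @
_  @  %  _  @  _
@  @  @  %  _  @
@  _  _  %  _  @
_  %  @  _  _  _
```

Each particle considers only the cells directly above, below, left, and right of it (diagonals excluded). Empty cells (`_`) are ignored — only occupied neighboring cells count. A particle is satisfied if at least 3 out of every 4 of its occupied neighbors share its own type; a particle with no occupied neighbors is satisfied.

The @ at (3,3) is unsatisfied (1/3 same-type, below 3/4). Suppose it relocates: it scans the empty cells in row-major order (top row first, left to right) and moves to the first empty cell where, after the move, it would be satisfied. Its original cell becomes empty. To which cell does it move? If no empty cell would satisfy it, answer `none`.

(1,1)

Vacating (3,3). Empty cells in order:
  (1,1): 1/1 same-type → satisfied — stop here.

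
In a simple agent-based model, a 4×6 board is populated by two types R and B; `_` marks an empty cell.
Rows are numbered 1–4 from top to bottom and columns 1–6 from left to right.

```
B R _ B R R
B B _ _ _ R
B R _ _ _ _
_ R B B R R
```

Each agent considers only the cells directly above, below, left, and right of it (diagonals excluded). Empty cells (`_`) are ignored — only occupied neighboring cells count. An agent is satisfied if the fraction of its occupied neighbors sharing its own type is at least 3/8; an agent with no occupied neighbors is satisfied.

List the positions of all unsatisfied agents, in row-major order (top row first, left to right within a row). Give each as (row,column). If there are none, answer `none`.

(1,2), (1,4), (2,2), (3,2)

Row 1: (1,1)B 1/2 ok · (1,2)R 0/2 unhappy · (1,4)B 0/1 unhappy · (1,5)R 1/2 ok · (1,6)R 2/2 ok
Row 2: (2,1)B 3/3 ok · (2,2)B 1/3 unhappy · (2,6)R 1/1 ok
Row 3: (3,1)B 1/2 ok · (3,2)R 1/3 unhappy
Row 4: (4,2)R 1/2 ok · (4,3)B 1/2 ok · (4,4)B 1/2 ok · (4,5)R 1/2 ok · (4,6)R 1/1 ok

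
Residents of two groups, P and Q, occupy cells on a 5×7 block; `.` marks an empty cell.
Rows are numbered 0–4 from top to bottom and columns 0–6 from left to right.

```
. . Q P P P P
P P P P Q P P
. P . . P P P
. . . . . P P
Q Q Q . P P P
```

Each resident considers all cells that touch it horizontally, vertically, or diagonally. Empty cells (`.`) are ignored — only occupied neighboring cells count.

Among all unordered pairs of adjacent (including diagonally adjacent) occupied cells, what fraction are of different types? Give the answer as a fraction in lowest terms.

Scan each occupied cell's neighbors to the right and below (and the two forward diagonals) so each pair is counted once.
Row 0: Q(0,2)–P(0,3)≠ Q(0,2)–P(1,2)≠ Q(0,2)–P(1,3)≠ Q(0,2)–P(1,1)≠ P(0,3)–P(0,4)= P(0,3)–P(1,3)= P(0,3)–Q(1,4)≠ P(0,3)–P(1,2)= P(0,4)–P(0,5)= P(0,4)–Q(1,4)≠ P(0,4)–P(1,5)= P(0,4)–P(1,3)= P(0,5)–P(0,6)= P(0,5)–P(1,5)= P(0,5)–P(1,6)= P(0,5)–Q(1,4)≠ P(0,6)–P(1,6)= P(0,6)–P(1,5)=  → 7/18 unlike.
Row 1: P(1,0)–P(1,1)= P(1,0)–P(2,1)= P(1,1)–P(1,2)= P(1,1)–P(2,1)= P(1,2)–P(1,3)= P(1,2)–P(2,1)= P(1,3)–Q(1,4)≠ P(1,3)–P(2,4)= Q(1,4)–P(1,5)≠ Q(1,4)–P(2,4)≠ Q(1,4)–P(2,5)≠ P(1,5)–P(1,6)= P(1,5)–P(2,5)= P(1,5)–P(2,6)= P(1,5)–P(2,4)= P(1,6)–P(2,6)= P(1,6)–P(2,5)=  → 4/17 unlike.
Row 2: P(2,4)–P(2,5)= P(2,4)–P(3,5)= P(2,5)–P(2,6)= P(2,5)–P(3,5)= P(2,5)–P(3,6)= P(2,6)–P(3,6)= P(2,6)–P(3,5)=  → 0/7 unlike.
Row 3: P(3,5)–P(3,6)= P(3,5)–P(4,5)= P(3,5)–P(4,6)= P(3,5)–P(4,4)= P(3,6)–P(4,6)= P(3,6)–P(4,5)=  → 0/6 unlike.
Row 4: Q(4,0)–Q(4,1)= Q(4,1)–Q(4,2)= P(4,4)–P(4,5)= P(4,5)–P(4,6)=  → 0/4 unlike.
Total adjacent occupied pairs: 52; unlike-type pairs: 11.
11/52 is already in lowest terms.

11/52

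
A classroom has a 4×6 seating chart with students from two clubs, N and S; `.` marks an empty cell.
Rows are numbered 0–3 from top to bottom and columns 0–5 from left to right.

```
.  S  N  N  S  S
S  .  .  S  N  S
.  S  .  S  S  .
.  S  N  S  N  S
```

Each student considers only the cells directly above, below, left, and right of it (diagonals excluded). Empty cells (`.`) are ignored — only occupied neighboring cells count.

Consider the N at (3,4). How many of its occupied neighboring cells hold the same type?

Occupied neighbors of (3,4): (2,4)=S, (3,3)=S, (3,5)=S.
Same type (N): 0 of 3.

0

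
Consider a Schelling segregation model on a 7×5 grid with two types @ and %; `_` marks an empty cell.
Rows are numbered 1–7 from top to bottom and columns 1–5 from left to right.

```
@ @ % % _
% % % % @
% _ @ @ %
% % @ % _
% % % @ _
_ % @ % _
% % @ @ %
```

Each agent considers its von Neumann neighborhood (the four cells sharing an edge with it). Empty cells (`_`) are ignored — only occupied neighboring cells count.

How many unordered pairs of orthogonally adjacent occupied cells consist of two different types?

Scan each occupied cell's neighbors to the right and below so each pair is counted once.
Row 1: @(1,1)–@(1,2)= @(1,1)–%(2,1)≠ @(1,2)–%(1,3)≠ @(1,2)–%(2,2)≠ %(1,3)–%(1,4)= %(1,3)–%(2,3)= %(1,4)–%(2,4)=  → 3/7 unlike.
Row 2: %(2,1)–%(2,2)= %(2,1)–%(3,1)= %(2,2)–%(2,3)= %(2,3)–%(2,4)= %(2,3)–@(3,3)≠ %(2,4)–@(2,5)≠ %(2,4)–@(3,4)≠ @(2,5)–%(3,5)≠  → 4/8 unlike.
Row 3: %(3,1)–%(4,1)= @(3,3)–@(3,4)= @(3,3)–@(4,3)= @(3,4)–%(3,5)≠ @(3,4)–%(4,4)≠  → 2/5 unlike.
Row 4: %(4,1)–%(4,2)= %(4,1)–%(5,1)= %(4,2)–@(4,3)≠ %(4,2)–%(5,2)= @(4,3)–%(4,4)≠ @(4,3)–%(5,3)≠ %(4,4)–@(5,4)≠  → 4/7 unlike.
Row 5: %(5,1)–%(5,2)= %(5,2)–%(5,3)= %(5,2)–%(6,2)= %(5,3)–@(5,4)≠ %(5,3)–@(6,3)≠ @(5,4)–%(6,4)≠  → 3/6 unlike.
Row 6: %(6,2)–@(6,3)≠ %(6,2)–%(7,2)= @(6,3)–%(6,4)≠ @(6,3)–@(7,3)= %(6,4)–@(7,4)≠  → 3/5 unlike.
Row 7: %(7,1)–%(7,2)= %(7,2)–@(7,3)≠ @(7,3)–@(7,4)= @(7,4)–%(7,5)≠  → 2/4 unlike.
Total adjacent occupied pairs: 42; unlike-type pairs: 21.

21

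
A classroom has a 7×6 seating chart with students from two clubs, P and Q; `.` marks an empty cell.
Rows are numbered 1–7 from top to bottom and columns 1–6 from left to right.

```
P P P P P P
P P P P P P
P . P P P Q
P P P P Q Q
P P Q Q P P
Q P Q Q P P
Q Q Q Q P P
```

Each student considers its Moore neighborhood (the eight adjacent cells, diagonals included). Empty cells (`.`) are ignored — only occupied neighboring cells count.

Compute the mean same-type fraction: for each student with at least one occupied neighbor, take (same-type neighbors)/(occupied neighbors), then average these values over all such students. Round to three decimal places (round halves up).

0.758

Row 1: (1,1)P 3/3 · (1,2)P 5/5 · (1,3)P 5/5 · (1,4)P 5/5 · (1,5)P 5/5 · (1,6)P 3/3
Row 2: (2,1)P 4/4 · (2,2)P 7/7 · (2,3)P 7/7 · (2,4)P 8/8 · (2,5)P 7/8 · (2,6)P 4/5
Row 3: (3,1)P 4/4 · (3,3)P 7/7 · (3,4)P 7/8 · (3,5)P 5/8 · (3,6)Q 2/5
Row 4: (4,1)P 4/4 · (4,2)P 6/7 · (4,3)P 5/7 · (4,4)P 5/8 · (4,5)Q 3/8 · (4,6)Q 2/5
Row 5: (5,1)P 4/5 · (5,2)P 5/8 · (5,3)Q 3/8 · (5,4)Q 4/8 · (5,5)P 4/8 · (5,6)P 3/5
Row 6: (6,1)Q 2/5 · (6,2)P 2/8 · (6,3)Q 6/8 · (6,4)Q 5/8 · (6,5)P 5/8 · (6,6)P 5/5
Row 7: (7,1)Q 2/3 · (7,2)Q 4/5 · (7,3)Q 4/5 · (7,4)Q 3/5 · (7,5)P 3/5 · (7,6)P 3/3
Sum over 41 students: 3/3 + 5/5 + 5/5 + 5/5 + 5/5 + 3/3 + 4/4 + 7/7 + 7/7 + 8/8 + 7/8 + 4/5 + 4/4 + 7/7 + 7/8 + 5/8 + 2/5 + 4/4 + 6/7 + 5/7 + 5/8 + 3/8 + 2/5 + 4/5 + 5/8 + 3/8 + 4/8 + 4/8 + 3/5 + 2/5 + 2/8 + 6/8 + 5/8 + 5/8 + 5/5 + 2/3 + 4/5 + 4/5 + 3/5 + 3/5 + 3/3 = 26093/840; mean = 26093/840 ÷ 41 = 26093/34440 = 0.757636… → 0.758.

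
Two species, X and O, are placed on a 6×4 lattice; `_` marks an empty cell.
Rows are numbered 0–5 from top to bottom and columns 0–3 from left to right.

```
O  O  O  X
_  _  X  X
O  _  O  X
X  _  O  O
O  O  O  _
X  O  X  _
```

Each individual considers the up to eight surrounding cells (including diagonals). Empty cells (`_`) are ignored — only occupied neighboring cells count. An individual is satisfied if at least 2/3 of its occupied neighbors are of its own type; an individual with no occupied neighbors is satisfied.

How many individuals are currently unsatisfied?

(0,0)O 1/1 ok
(0,1)O 2/3 ok
(0,2)O 1/4 unhappy
(0,3)X 2/3 ok
(1,2)X 3/6 unhappy
(1,3)X 3/5 unhappy
(2,0)O 0/1 unhappy
(2,2)O 2/5 unhappy
(2,3)X 2/5 unhappy
(3,0)X 0/3 unhappy
(3,2)O 4/5 ok
(3,3)O 3/4 ok
(4,0)O 2/4 unhappy
(4,1)O 4/7 unhappy
(4,2)O 4/5 ok
(5,0)X 0/3 unhappy
(5,1)O 3/5 unhappy
(5,2)X 0/3 unhappy
Unsatisfied: (0,2), (1,2), (1,3), (2,0), (2,2), (2,3), (3,0), (4,0), (4,1), (5,0), (5,1), (5,2) — 12 in total.

12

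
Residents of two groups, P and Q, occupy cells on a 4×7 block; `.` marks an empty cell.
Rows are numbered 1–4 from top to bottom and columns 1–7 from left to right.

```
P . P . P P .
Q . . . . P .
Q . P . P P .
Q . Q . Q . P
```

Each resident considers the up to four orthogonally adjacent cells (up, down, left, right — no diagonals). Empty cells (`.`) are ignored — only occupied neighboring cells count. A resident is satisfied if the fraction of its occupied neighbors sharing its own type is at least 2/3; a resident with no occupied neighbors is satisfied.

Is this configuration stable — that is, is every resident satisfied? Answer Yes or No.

Row 1: (1,1)P 0/1 unhappy · (1,3)P 0/0 ok · (1,5)P 1/1 ok · (1,6)P 2/2 ok
Row 2: (2,1)Q 1/2 unhappy · (2,6)P 2/2 ok
Row 3: (3,1)Q 2/2 ok · (3,3)P 0/1 unhappy · (3,5)P 1/2 unhappy · (3,6)P 2/2 ok
Row 4: (4,1)Q 1/1 ok · (4,3)Q 0/1 unhappy · (4,5)Q 0/1 unhappy · (4,7)P 0/0 ok
For instance (1,1) has only 0/1 same-type neighbors, below 2/3.

No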